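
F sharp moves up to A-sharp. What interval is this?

major third

Counting letters F–G–A gives a third.
F#→A# = 4 semitones, exactly the major third.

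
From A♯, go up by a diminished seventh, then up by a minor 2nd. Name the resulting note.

A diminished seventh up from A# is G (letter G, 9 semitones up).
A minor second up from G is Ab (letter A, 1 semitone up).

Ab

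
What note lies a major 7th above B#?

A##

B up a major seventh is A#, so the target letter is A.
From B#, a major seventh is 11 semitones up: A##.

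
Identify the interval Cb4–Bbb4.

minor seventh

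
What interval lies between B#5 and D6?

diminished third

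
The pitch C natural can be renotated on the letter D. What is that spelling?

Dbb

C is pitch class 0. The letter D alone is pitch class 2.
To reach pitch class 0 from D requires an offset of -2 semitones, i.e. double flat: Dbb.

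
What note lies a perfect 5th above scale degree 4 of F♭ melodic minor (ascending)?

Scale degree 4 of Fb melodic minor (ascending) is Bbb.
A perfect fifth (7 semitones) above Bbb lands on the letter F, giving Fb.

Fb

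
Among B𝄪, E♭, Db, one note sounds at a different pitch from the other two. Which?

Eb

In 12-tone equal temperament, enharmonic equivalents share a pitch class. B## is pitch class 1; Eb is pitch class 3; Db is pitch class 1.
B## and Db share pitch class 1, while Eb is pitch class 3.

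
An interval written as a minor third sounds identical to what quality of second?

augmented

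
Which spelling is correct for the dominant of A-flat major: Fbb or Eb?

Eb

Each scale degree takes a distinct letter name. Degree 5 of a scale on A must use the letter E.
Eb and Fbb are enharmonically the same pitch, but only Eb uses the letter E, so it is the correct spelling here.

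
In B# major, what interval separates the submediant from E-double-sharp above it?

major sixth

The submediant of B# major is G##.
G## up to E##: letters G→E make it a sixth; 9 semitones makes it major.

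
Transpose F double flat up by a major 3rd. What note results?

Abb

F up a major third is A, so the target letter is A.
From Fbb, a major third is 4 semitones up: Abb.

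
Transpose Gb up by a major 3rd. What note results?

G up a major third is B, so the target letter is B.
From Gb, a major third is 4 semitones up: Bb.

Bb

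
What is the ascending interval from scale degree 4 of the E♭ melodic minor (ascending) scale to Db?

perfect fourth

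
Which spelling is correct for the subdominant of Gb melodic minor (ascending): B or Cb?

Cb

Each scale degree takes a distinct letter name. Degree 4 of a scale on G must use the letter C.
Cb and B are enharmonically the same pitch, but only Cb uses the letter C, so it is the correct spelling here.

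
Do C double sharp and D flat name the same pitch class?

Two spellings are enharmonically equivalent only if they share a pitch class.
Here C## → 2, Db → 1; 1 ≠ 2, so they are not.

No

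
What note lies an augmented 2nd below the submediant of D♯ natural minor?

Ab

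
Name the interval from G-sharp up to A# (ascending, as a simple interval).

major second

Counting letters G–A gives a second.
G#→A# = 2 semitones, exactly the major second.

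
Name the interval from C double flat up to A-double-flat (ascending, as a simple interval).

The letter names run C→A, a span of 5 letter steps, so the interval is some kind of sixth.
Cbb to Abb is 9 semitones. A major sixth is 9, so 9 makes it major.

major sixth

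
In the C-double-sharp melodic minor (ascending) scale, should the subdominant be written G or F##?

Each scale degree takes a distinct letter name. Degree 4 of a scale on C must use the letter F.
F## and G are enharmonically the same pitch, but only F## uses the letter F, so it is the correct spelling here.

F##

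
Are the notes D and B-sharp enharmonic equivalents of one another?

No

D is pitch class 2; B# is pitch class 0.
The pitch classes differ (2 vs. 0), so they are not enharmonic equivalents.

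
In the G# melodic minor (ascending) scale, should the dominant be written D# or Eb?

D#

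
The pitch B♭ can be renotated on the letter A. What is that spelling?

A#

Bb is pitch class 10. The letter A alone is pitch class 9.
To reach pitch class 10 from A requires an offset of +1 semitone, i.e. sharp: A#.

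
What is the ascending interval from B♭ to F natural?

Counting letters B–C–D–E–F gives a fifth.
Bb→F = 7 semitones, exactly the perfect fifth.

perfect fifth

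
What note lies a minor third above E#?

G#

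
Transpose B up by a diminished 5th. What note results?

B up a perfect fifth is F#, so the target letter is F.
From B, a diminished fifth is 6 semitones up: F.

F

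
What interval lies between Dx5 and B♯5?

minor sixth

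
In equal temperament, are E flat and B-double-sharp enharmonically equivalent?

No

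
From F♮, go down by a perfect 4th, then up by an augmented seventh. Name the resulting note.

B#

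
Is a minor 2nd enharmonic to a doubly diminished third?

Yes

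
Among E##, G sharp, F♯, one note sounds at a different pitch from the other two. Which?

G#

In 12-tone equal temperament, enharmonic equivalents share a pitch class. E## is pitch class 6; G# is pitch class 8; F# is pitch class 6.
E## and F# share pitch class 6, while G# is pitch class 8.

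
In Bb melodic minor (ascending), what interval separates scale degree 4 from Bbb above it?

Scale degree 4 of Bb melodic minor (ascending) is Eb.
Eb up to Bbb: letters E→B make it a fifth; 6 semitones makes it diminished.

diminished fifth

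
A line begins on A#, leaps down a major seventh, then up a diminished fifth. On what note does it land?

A major seventh down from A# is B (letter B, 11 semitones down).
A diminished fifth up from B is F (letter F, 6 semitones up).

F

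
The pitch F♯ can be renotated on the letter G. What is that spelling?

Gb

Plain G sits 1 semitone above F#, so on the letter G the same pitch needs a flat: Gb.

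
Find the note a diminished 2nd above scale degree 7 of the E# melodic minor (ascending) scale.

Scale degree 7 of E# melodic minor (ascending) is D##.
A diminished second (0 semitones) above D## lands on the letter E, giving E.

E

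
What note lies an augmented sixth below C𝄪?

E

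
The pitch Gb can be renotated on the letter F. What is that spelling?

Gb is pitch class 6. The letter F alone is pitch class 5.
To reach pitch class 6 from F requires an offset of +1 semitone, i.e. sharp: F#.

F#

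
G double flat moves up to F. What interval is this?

Counting letters G–A–B–C–D–E–F gives a seventh.
Gbb→F = 12 semitones, 1 wider than the major seventh (11), so augmented.

augmented seventh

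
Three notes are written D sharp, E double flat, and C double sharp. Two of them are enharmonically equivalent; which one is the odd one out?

D#

In 12-tone equal temperament, enharmonic equivalents share a pitch class. D# is pitch class 3; Ebb is pitch class 2; C## is pitch class 2.
Ebb and C## share pitch class 2, while D# is pitch class 3.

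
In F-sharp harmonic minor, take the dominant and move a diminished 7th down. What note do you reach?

The dominant of F# harmonic minor is C#.
A diminished seventh (9 semitones) below C# lands on the letter D, giving D##.

D##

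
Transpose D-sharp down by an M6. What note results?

D down a major sixth is F, so the target letter is F.
From D#, a major sixth is 9 semitones down: F#.

F#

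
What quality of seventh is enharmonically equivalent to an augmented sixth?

minor

An augmented sixth spans 10 semitones.
A seventh spanning 10 semitones is minor (the major seventh is 11).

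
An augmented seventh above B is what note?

B up a major seventh is A#, so the target letter is A.
From B, an augmented seventh is 12 semitones up: A##.

A##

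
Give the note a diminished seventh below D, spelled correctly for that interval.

E#

A seventh below D lands on the letter E.
A diminished seventh spans 9 semitones, so D moves to pitch class 5. On the letter E that is E#.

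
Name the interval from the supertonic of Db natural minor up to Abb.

The supertonic of Db natural minor is Eb.
Eb up to Abb: letters E→A make it a fourth; 4 semitones makes it diminished.

diminished fourth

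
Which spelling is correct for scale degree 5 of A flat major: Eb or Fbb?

Eb

Each scale degree takes a distinct letter name. Degree 5 of a scale on A must use the letter E.
Eb and Fbb are enharmonically the same pitch, but only Eb uses the letter E, so it is the correct spelling here.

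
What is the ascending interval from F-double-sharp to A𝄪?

major third

The letter names run F→A, a span of 2 letter steps, so the interval is some kind of third.
F## to A## is 4 semitones. A major third is 4, so 4 makes it major.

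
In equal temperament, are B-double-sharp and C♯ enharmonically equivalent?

B## = pitch class 1 and C# = pitch class 1 — the same pitch class, so they are enharmonic equivalents.

Yes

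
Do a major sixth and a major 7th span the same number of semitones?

No

A major sixth spans 9 semitones; a major seventh spans 11.
The spans differ, so they are not enharmonic equivalents.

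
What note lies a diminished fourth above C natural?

Fb

A fourth above C lands on the letter F.
A diminished fourth spans 4 semitones, so C moves to pitch class 4. On the letter F that is Fb.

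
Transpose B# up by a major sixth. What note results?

A sixth above B lands on the letter G.
A major sixth spans 9 semitones, so B# moves to pitch class 9. On the letter G that is G##.

G##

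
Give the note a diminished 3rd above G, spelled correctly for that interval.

Bbb

A third above G lands on the letter B.
A diminished third spans 2 semitones, so G moves to pitch class 9. On the letter B that is Bbb.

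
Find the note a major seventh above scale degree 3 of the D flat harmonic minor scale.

Eb

Scale degree 3 of Db harmonic minor is Fb.
A major seventh (11 semitones) above Fb lands on the letter E, giving Eb.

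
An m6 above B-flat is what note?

Gb

A sixth above B lands on the letter G.
A minor sixth spans 8 semitones, so Bb moves to pitch class 6. On the letter G that is Gb.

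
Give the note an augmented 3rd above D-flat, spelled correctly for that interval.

F#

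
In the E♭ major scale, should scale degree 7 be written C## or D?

D

Each scale degree takes a distinct letter name. Degree 7 of a scale on E must use the letter D.
D and C## are enharmonically the same pitch, but only D uses the letter D, so it is the correct spelling here.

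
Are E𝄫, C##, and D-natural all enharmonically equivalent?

Yes

Ebb is pitch class 2; C## is pitch class 2; D is pitch class 2.
All spellings map to pitch class 2, so they are enharmonically equivalent.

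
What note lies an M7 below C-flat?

Dbb

A seventh below C lands on the letter D.
A major seventh spans 11 semitones, so Cb moves to pitch class 0. On the letter D that is Dbb.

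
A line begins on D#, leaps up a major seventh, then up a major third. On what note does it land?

A major seventh up from D# is C## (letter C, 11 semitones up).
A major third up from C## is E## (letter E, 4 semitones up).

E##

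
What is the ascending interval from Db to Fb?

minor third

Counting letters D–E–F gives a third.
Db→Fb = 3 semitones, 1 narrower than the major third (4), so minor.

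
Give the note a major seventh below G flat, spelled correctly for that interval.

Abb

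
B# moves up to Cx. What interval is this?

Counting letters B–C gives a second.
B#→C## = 2 semitones, exactly the major second.

major second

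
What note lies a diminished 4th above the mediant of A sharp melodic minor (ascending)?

The mediant of A# melodic minor (ascending) is C#.
A diminished fourth (4 semitones) above C# lands on the letter F, giving F.

F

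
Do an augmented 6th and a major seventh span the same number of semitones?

No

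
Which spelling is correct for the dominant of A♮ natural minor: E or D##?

E

Each scale degree takes a distinct letter name. Degree 5 of a scale on A must use the letter E.
E and D## are enharmonically the same pitch, but only E uses the letter E, so it is the correct spelling here.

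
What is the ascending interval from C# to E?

minor third

The letter names run C→E, a span of 2 letter steps, so the interval is some kind of third.
C# to E is 3 semitones. A major third is 4, so 3 makes it minor.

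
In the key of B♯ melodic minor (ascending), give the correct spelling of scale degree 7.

Degree 7 takes the letter 6 steps above B, which is A.
In melodic minor (ascending), degree 7 sits 11 semitones above the tonic. B# + 11 semitones is pitch class 11, spelled on A as A##.

A##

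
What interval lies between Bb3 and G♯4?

The letter names run B→G, a span of 5 letter steps, so the interval is some kind of sixth.
Bb to G# is 10 semitones. A major sixth is 9, so 10 makes it augmented.

augmented sixth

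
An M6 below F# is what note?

F down a major sixth is Ab, so the target letter is A.
From F#, a major sixth is 9 semitones down: A.

A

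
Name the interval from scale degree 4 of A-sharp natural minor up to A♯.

Scale degree 4 of A# natural minor is D#.
D# up to A#: letters D→A make it a fifth; 7 semitones makes it perfect.

perfect fifth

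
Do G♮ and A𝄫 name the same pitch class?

G is pitch class 7; Abb is pitch class 7.
All spellings map to pitch class 7, so they are enharmonically equivalent.

Yes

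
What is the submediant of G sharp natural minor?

E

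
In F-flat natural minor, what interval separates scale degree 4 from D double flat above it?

Scale degree 4 of Fb natural minor is Bbb.
Bbb up to Dbb: letters B→D make it a third; 3 semitones makes it minor.

minor third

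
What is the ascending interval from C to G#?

The letter names run C→G, a span of 4 letter steps, so the interval is some kind of fifth.
C to G# is 8 semitones. A perfect fifth is 7, so 8 makes it augmented.

augmented fifth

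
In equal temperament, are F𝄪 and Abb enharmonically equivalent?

Yes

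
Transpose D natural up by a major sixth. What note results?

B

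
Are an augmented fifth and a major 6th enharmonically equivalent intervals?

No

An augmented fifth spans 8 semitones; a major sixth spans 9.
The spans differ, so they are not enharmonic equivalents.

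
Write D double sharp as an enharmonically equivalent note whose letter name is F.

Fb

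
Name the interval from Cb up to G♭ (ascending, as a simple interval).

The letter names run C→G, a span of 4 letter steps, so the interval is some kind of fifth.
Cb to Gb is 7 semitones. A perfect fifth is 7, so 7 makes it perfect.

perfect fifth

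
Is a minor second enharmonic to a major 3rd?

No

A minor second spans 1 semitone; a major third spans 4.
The spans differ, so they are not enharmonic equivalents.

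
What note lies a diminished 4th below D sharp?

A##

D down a perfect fourth is A, so the target letter is A.
From D#, a diminished fourth is 4 semitones down: A##.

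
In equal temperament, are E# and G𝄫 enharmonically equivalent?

E# is pitch class 5; Gbb is pitch class 5.
All spellings map to pitch class 5, so they are enharmonically equivalent.

Yes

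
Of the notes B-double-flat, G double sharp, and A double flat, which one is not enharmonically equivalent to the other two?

Abb

In 12-tone equal temperament, enharmonic equivalents share a pitch class. Bbb is pitch class 9; G## is pitch class 9; Abb is pitch class 7.
Bbb and G## share pitch class 9, while Abb is pitch class 7.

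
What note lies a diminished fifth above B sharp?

F#

A fifth above B lands on the letter F.
A diminished fifth spans 6 semitones, so B# moves to pitch class 6. On the letter F that is F#.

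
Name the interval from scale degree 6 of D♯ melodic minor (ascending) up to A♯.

minor seventh

Scale degree 6 of D# melodic minor (ascending) is B#.
B# up to A#: letters B→A make it a seventh; 10 semitones makes it minor.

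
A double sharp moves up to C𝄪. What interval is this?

The letter names run A→C, a span of 2 letter steps, so the interval is some kind of third.
A## to C## is 3 semitones. A major third is 4, so 3 makes it minor.

minor third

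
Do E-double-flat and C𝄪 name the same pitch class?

Yes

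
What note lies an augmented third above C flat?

E

C up a major third is E, so the target letter is E.
From Cb, an augmented third is 5 semitones up: E.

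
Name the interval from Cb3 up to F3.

The letter names run C→F, a span of 3 letter steps, so the interval is some kind of fourth.
Cb to F is 6 semitones. A perfect fourth is 5, so 6 makes it augmented.

augmented fourth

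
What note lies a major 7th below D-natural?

Eb

D down a major seventh is Eb, so the target letter is E.
From D, a major seventh is 11 semitones down: Eb.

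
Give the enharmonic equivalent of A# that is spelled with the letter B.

Bb

A# is pitch class 10. The letter B alone is pitch class 11.
To reach pitch class 10 from B requires an offset of -1 semitone, i.e. flat: Bb.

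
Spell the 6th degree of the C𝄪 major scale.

A##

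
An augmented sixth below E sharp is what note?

E down a major sixth is G, so the target letter is G.
From E#, an augmented sixth is 10 semitones down: G.

G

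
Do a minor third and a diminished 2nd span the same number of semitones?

No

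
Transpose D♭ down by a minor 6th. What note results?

F

D down a major sixth is F, so the target letter is F.
From Db, a minor sixth is 8 semitones down: F.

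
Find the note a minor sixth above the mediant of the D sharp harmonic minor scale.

The mediant of D# harmonic minor is F#.
A minor sixth (8 semitones) above F# lands on the letter D, giving D.

D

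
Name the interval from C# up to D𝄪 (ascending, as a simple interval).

The letter names run C→D, a span of 1 letter step, so the interval is some kind of second.
C# to D## is 3 semitones. A major second is 2, so 3 makes it augmented.

augmented second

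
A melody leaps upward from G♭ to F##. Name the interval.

doubly augmented seventh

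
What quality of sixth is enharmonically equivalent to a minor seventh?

augmented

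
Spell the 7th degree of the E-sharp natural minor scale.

D#

The E# natural minor scale runs E# F## G# A# B# C# D#.
Degree 7 is D#.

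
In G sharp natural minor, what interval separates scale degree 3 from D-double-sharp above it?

Scale degree 3 of G# natural minor is B.
B up to D##: letters B→D make it a third; 5 semitones makes it augmented.

augmented third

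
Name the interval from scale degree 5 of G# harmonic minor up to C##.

Scale degree 5 of G# harmonic minor is D#.
D# up to C##: letters D→C make it a seventh; 11 semitones makes it major.

major seventh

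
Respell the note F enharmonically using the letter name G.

Gbb

F is pitch class 5. The letter G alone is pitch class 7.
To reach pitch class 5 from G requires an offset of -2 semitones, i.e. double flat: Gbb.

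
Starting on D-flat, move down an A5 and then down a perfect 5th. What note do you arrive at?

An augmented fifth down from Db is Gbb (letter G, 8 semitones down).
A perfect fifth down from Gbb is Cbb (letter C, 7 semitones down).

Cbb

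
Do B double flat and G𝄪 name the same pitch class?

Yes

Bbb = pitch class 9 and G## = pitch class 9 — the same pitch class, so they are enharmonic equivalents.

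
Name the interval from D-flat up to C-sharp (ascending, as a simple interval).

augmented seventh

The letter names run D→C, a span of 6 letter steps, so the interval is some kind of seventh.
Db to C# is 12 semitones. A major seventh is 11, so 12 makes it augmented.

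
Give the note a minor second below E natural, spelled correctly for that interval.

D#

E down a major second is D, so the target letter is D.
From E, a minor second is 1 semitone down: D#.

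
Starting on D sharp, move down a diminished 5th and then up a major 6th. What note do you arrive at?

E##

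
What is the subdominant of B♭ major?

The Bb major scale runs Bb C D Eb F G A.
Degree 4 is Eb.

Eb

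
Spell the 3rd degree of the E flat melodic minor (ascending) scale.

The Eb melodic minor (ascending) scale runs Eb F Gb Ab Bb C D.
Degree 3 is Gb.

Gb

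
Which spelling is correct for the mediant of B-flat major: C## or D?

D

Each scale degree takes a distinct letter name. Degree 3 of a scale on B must use the letter D.
D and C## are enharmonically the same pitch, but only D uses the letter D, so it is the correct spelling here.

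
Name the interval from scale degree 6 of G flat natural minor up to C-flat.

Scale degree 6 of Gb natural minor is Ebb.
Ebb up to Cb: letters E→C make it a sixth; 9 semitones makes it major.

major sixth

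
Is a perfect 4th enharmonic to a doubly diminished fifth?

A perfect fourth spans 5 semitones; a doubly diminished fifth spans 5.
They are enharmonically equivalent.

Yes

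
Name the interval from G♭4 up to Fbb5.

diminished seventh

Counting letters G–A–B–C–D–E–F gives a seventh.
Gb→Fbb = 9 semitones, 2 narrower than the major seventh (11), so diminished.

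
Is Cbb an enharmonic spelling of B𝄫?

No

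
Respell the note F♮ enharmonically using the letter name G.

Gbb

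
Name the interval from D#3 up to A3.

diminished fifth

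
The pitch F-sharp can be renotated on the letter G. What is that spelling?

Gb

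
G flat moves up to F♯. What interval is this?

Counting letters G–A–B–C–D–E–F gives a seventh.
Gb→F# = 12 semitones, 1 wider than the major seventh (11), so augmented.

augmented seventh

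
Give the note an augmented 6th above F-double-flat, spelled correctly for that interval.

F up a major sixth is D, so the target letter is D.
From Fbb, an augmented sixth is 10 semitones up: Db.

Db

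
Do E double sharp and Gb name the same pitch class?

Yes

E## = pitch class 6 and Gb = pitch class 6 — the same pitch class, so they are enharmonic equivalents.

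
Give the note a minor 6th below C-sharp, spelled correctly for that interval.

E#

A sixth below C lands on the letter E.
A minor sixth spans 8 semitones, so C# moves to pitch class 5. On the letter E that is E#.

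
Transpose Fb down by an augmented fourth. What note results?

F down a perfect fourth is C, so the target letter is C.
From Fb, an augmented fourth is 6 semitones down: Cbb.

Cbb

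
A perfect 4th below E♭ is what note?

Bb

E down a perfect fourth is B, so the target letter is B.
From Eb, a perfect fourth is 5 semitones down: Bb.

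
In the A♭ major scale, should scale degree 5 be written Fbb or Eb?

Each scale degree takes a distinct letter name. Degree 5 of a scale on A must use the letter E.
Eb and Fbb are enharmonically the same pitch, but only Eb uses the letter E, so it is the correct spelling here.

Eb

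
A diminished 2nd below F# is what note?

A second below F lands on the letter E.
A diminished second spans 0 semitones, so F# moves to pitch class 6. On the letter E that is E##.

E##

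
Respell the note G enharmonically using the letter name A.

Plain A sits 2 semitones above G, so on the letter A the same pitch needs a double flat: Abb.

Abb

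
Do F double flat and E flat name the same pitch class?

Yes

Fbb = pitch class 3 and Eb = pitch class 3 — the same pitch class, so they are enharmonic equivalents.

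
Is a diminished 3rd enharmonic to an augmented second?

A diminished third spans 2 semitones; an augmented second spans 3.
The spans differ, so they are not enharmonic equivalents.

No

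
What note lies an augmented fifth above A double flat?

A fifth above A lands on the letter E.
An augmented fifth spans 8 semitones, so Abb moves to pitch class 3. On the letter E that is Eb.

Eb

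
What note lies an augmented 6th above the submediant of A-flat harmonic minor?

D

The submediant of Ab harmonic minor is Fb.
An augmented sixth (10 semitones) above Fb lands on the letter D, giving D.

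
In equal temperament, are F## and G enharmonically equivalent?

F## = pitch class 7 and G = pitch class 7 — the same pitch class, so they are enharmonic equivalents.

Yes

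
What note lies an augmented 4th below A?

Eb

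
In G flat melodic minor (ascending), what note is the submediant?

Eb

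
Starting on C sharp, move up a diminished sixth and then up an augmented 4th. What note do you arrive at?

A diminished sixth up from C# is Ab (letter A, 7 semitones up).
An augmented fourth up from Ab is D (letter D, 6 semitones up).

D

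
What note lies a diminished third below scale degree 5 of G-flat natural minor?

B

Scale degree 5 of Gb natural minor is Db.
A diminished third (2 semitones) below Db lands on the letter B, giving B.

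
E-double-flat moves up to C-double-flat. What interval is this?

The letter names run E→C, a span of 5 letter steps, so the interval is some kind of sixth.
Ebb to Cbb is 8 semitones. A major sixth is 9, so 8 makes it minor.

minor sixth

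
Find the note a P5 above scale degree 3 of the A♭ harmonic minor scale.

Gb

Scale degree 3 of Ab harmonic minor is Cb.
A perfect fifth (7 semitones) above Cb lands on the letter G, giving Gb.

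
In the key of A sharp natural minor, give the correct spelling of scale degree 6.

F#

The A# natural minor scale runs A# B# C# D# E# F# G#.
Degree 6 is F#.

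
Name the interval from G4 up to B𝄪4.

The letter names run G→B, a span of 2 letter steps, so the interval is some kind of third.
G to B## is 6 semitones. A major third is 4, so 6 makes it doubly augmented.

doubly augmented third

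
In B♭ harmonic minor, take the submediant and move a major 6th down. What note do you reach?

The submediant of Bb harmonic minor is Gb.
A major sixth (9 semitones) below Gb lands on the letter B, giving Bbb.

Bbb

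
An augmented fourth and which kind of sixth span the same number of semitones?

doubly diminished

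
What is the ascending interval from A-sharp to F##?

The letter names run A→F, a span of 5 letter steps, so the interval is some kind of sixth.
A# to F## is 9 semitones. A major sixth is 9, so 9 makes it major.

major sixth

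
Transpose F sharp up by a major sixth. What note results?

D#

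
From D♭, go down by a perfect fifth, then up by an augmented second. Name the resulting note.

A

A perfect fifth down from Db is Gb (letter G, 7 semitones down).
An augmented second up from Gb is A (letter A, 3 semitones up).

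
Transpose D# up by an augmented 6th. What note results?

B##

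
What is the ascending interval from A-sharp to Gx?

major seventh

Counting letters A–B–C–D–E–F–G gives a seventh.
A#→G## = 11 semitones, exactly the major seventh.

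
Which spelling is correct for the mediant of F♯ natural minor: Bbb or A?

A

Each scale degree takes a distinct letter name. Degree 3 of a scale on F must use the letter A.
A and Bbb are enharmonically the same pitch, but only A uses the letter A, so it is the correct spelling here.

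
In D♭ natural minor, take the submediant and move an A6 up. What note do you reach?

The submediant of Db natural minor is Bbb.
An augmented sixth (10 semitones) above Bbb lands on the letter G, giving G.

G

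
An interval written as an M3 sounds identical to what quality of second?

doubly augmented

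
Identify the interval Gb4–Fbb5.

diminished seventh

Counting letters G–A–B–C–D–E–F gives a seventh.
Gb→Fbb = 9 semitones, 2 narrower than the major seventh (11), so diminished.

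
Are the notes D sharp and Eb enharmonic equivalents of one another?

D# is pitch class 3; Eb is pitch class 3.
All spellings map to pitch class 3, so they are enharmonically equivalent.

Yes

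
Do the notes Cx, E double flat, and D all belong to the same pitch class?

C## is pitch class 2; Ebb is pitch class 2; D is pitch class 2.
All spellings map to pitch class 2, so they are enharmonically equivalent.

Yes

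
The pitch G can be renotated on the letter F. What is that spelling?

F##

Plain F sits 2 semitones below G, so on the letter F the same pitch needs a double sharp: F##.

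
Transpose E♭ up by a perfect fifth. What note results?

Bb

A fifth above E lands on the letter B.
A perfect fifth spans 7 semitones, so Eb moves to pitch class 10. On the letter B that is Bb.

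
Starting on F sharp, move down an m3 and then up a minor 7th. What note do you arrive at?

C#

A minor third down from F# is D# (letter D, 3 semitones down).
A minor seventh up from D# is C# (letter C, 10 semitones up).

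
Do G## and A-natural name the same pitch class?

Yes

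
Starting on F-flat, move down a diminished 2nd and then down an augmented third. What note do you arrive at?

A diminished second down from Fb is E (letter E, 0 semitones down).
An augmented third down from E is Cb (letter C, 5 semitones down).

Cb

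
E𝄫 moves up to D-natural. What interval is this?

The letter names run E→D, a span of 6 letter steps, so the interval is some kind of seventh.
Ebb to D is 12 semitones. A major seventh is 11, so 12 makes it augmented.

augmented seventh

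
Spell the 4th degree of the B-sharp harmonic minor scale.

The B# harmonic minor scale runs B# C## D# E# F## G# A##.
Degree 4 is E#.

E#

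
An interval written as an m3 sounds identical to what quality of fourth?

A minor third spans 3 semitones.
A fourth spanning 3 semitones is doubly diminished (the perfect fourth is 5).

doubly diminished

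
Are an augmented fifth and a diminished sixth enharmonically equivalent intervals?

An augmented fifth spans 8 semitones; a diminished sixth spans 7.
The spans differ, so they are not enharmonic equivalents.

No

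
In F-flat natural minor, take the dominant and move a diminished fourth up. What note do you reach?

Fbb

The dominant of Fb natural minor is Cb.
A diminished fourth (4 semitones) above Cb lands on the letter F, giving Fbb.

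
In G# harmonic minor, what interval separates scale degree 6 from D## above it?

augmented seventh

Scale degree 6 of G# harmonic minor is E.
E up to D##: letters E→D make it a seventh; 12 semitones makes it augmented.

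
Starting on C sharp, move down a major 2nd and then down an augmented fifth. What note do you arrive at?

Eb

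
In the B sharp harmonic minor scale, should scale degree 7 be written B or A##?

A##

Each scale degree takes a distinct letter name. Degree 7 of a scale on B must use the letter A.
A## and B are enharmonically the same pitch, but only A## uses the letter A, so it is the correct spelling here.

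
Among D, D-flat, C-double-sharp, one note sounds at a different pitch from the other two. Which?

Db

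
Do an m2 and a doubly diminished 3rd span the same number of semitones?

A minor second spans 1 semitone; a doubly diminished third spans 1.
They are enharmonically equivalent.

Yes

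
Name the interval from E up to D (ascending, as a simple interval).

minor seventh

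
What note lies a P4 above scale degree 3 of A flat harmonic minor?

Scale degree 3 of Ab harmonic minor is Cb.
A perfect fourth (5 semitones) above Cb lands on the letter F, giving Fb.

Fb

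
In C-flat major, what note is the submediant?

Ab

The Cb major scale runs Cb Db Eb Fb Gb Ab Bb.
Degree 6 is Ab.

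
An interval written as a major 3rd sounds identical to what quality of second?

A major third spans 4 semitones.
A second spanning 4 semitones is doubly augmented (the major second is 2).

doubly augmented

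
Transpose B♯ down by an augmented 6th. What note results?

D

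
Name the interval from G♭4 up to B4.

The letter names run G→B, a span of 2 letter steps, so the interval is some kind of third.
Gb to B is 5 semitones. A major third is 4, so 5 makes it augmented.

augmented third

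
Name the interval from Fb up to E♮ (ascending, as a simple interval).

Counting letters F–G–A–B–C–D–E gives a seventh.
Fb→E = 12 semitones, 1 wider than the major seventh (11), so augmented.

augmented seventh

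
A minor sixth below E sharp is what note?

G##

E down a major sixth is G, so the target letter is G.
From E#, a minor sixth is 8 semitones down: G##.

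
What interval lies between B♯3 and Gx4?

Counting letters B–C–D–E–F–G gives a sixth.
B#→G## = 9 semitones, exactly the major sixth.

major sixth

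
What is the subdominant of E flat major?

Ab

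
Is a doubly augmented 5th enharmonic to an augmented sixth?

A doubly augmented fifth spans 9 semitones; an augmented sixth spans 10.
The spans differ, so they are not enharmonic equivalents.

No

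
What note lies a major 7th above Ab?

G

A up a major seventh is G#, so the target letter is G.
From Ab, a major seventh is 11 semitones up: G.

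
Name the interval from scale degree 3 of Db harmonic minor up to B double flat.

perfect fourth

Scale degree 3 of Db harmonic minor is Fb.
Fb up to Bbb: letters F→B make it a fourth; 5 semitones makes it perfect.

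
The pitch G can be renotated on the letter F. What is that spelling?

Plain F sits 2 semitones below G, so on the letter F the same pitch needs a double sharp: F##.

F##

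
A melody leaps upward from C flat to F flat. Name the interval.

perfect fourth

The letter names run C→F, a span of 3 letter steps, so the interval is some kind of fourth.
Cb to Fb is 5 semitones. A perfect fourth is 5, so 5 makes it perfect.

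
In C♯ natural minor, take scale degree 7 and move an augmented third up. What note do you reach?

Scale degree 7 of C# natural minor is B.
An augmented third (5 semitones) above B lands on the letter D, giving D##.

D##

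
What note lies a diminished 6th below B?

D##

B down a major sixth is D, so the target letter is D.
From B, a diminished sixth is 7 semitones down: D##.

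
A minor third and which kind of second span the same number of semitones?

A minor third spans 3 semitones.
A second spanning 3 semitones is augmented (the major second is 2).

augmented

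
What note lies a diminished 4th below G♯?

G down a perfect fourth is D, so the target letter is D.
From G#, a diminished fourth is 4 semitones down: D##.

D##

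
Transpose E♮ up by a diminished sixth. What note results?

E up a major sixth is C#, so the target letter is C.
From E, a diminished sixth is 7 semitones up: Cb.

Cb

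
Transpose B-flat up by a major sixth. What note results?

B up a major sixth is G#, so the target letter is G.
From Bb, a major sixth is 9 semitones up: G.

G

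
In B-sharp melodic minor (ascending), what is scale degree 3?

D#

The B# melodic minor (ascending) scale runs B# C## D# E# F## G## A##.
Degree 3 is D#.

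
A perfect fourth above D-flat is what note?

Gb

D up a perfect fourth is G, so the target letter is G.
From Db, a perfect fourth is 5 semitones up: Gb.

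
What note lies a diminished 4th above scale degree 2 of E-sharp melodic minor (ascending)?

Scale degree 2 of E# melodic minor (ascending) is F##.
A diminished fourth (4 semitones) above F## lands on the letter B, giving B.

B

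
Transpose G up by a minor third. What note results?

Bb

A third above G lands on the letter B.
A minor third spans 3 semitones, so G moves to pitch class 10. On the letter B that is Bb.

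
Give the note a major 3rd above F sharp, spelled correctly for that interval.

A#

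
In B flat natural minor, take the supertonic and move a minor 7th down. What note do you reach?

D

The supertonic of Bb natural minor is C.
A minor seventh (10 semitones) below C lands on the letter D, giving D.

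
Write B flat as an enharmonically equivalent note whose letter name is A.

A#

Bb is pitch class 10. The letter A alone is pitch class 9.
To reach pitch class 10 from A requires an offset of +1 semitone, i.e. sharp: A#.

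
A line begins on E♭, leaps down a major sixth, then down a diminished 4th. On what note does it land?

A major sixth down from Eb is Gb (letter G, 9 semitones down).
A diminished fourth down from Gb is D (letter D, 4 semitones down).

D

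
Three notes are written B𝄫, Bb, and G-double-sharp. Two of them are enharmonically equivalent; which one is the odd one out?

Bb

In 12-tone equal temperament, enharmonic equivalents share a pitch class. Bbb is pitch class 9; Bb is pitch class 10; G## is pitch class 9.
Bbb and G## share pitch class 9, while Bb is pitch class 10.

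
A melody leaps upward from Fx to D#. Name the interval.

minor sixth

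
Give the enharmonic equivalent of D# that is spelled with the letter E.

Plain E sits 1 semitone above D#, so on the letter E the same pitch needs a flat: Eb.

Eb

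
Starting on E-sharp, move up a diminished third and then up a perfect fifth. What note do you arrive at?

D

A diminished third up from E# is G (letter G, 2 semitones up).
A perfect fifth up from G is D (letter D, 7 semitones up).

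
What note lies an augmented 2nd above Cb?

C up a major second is D, so the target letter is D.
From Cb, an augmented second is 3 semitones up: D.

D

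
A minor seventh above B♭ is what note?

Ab

B up a major seventh is A#, so the target letter is A.
From Bb, a minor seventh is 10 semitones up: Ab.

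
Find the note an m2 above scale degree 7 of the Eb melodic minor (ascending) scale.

Eb

Scale degree 7 of Eb melodic minor (ascending) is D.
A minor second (1 semitone) above D lands on the letter E, giving Eb.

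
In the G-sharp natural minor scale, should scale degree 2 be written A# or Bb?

A#

Each scale degree takes a distinct letter name. Degree 2 of a scale on G must use the letter A.
A# and Bb are enharmonically the same pitch, but only A# uses the letter A, so it is the correct spelling here.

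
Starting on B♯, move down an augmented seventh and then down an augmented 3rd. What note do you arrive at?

An augmented seventh down from B# is C (letter C, 12 semitones down).
An augmented third down from C is Abb (letter A, 5 semitones down).

Abb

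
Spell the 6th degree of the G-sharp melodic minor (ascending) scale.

E#

Degree 6 takes the letter 5 steps above G, which is E.
In melodic minor (ascending), degree 6 sits 9 semitones above the tonic. G# + 9 semitones is pitch class 5, spelled on E as E#.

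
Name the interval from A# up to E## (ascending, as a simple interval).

Counting letters A–B–C–D–E gives a fifth.
A#→E## = 8 semitones, 1 wider than the perfect fifth (7), so augmented.

augmented fifth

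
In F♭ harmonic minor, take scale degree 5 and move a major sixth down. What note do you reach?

Scale degree 5 of Fb harmonic minor is Cb.
A major sixth (9 semitones) below Cb lands on the letter E, giving Ebb.

Ebb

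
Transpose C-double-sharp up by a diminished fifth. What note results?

A fifth above C lands on the letter G.
A diminished fifth spans 6 semitones, so C## moves to pitch class 8. On the letter G that is G#.

G#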